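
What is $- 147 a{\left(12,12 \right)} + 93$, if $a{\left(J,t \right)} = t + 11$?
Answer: $-3288$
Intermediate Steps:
$a{\left(J,t \right)} = 11 + t$
$- 147 a{\left(12,12 \right)} + 93 = - 147 \left(11 + 12\right) + 93 = \left(-147\right) 23 + 93 = -3381 + 93 = -3288$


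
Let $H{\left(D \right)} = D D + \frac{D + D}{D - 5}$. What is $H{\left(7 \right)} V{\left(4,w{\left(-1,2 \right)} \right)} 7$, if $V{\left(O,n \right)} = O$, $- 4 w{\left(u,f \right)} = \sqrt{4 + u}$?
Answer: $1568$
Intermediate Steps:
$w{\left(u,f \right)} = - \frac{\sqrt{4 + u}}{4}$
$H{\left(D \right)} = D^{2} + \frac{2 D}{-5 + D}$
$H{\left(7 \right)} V{\left(4,w{\left(-1,2 \right)} \right)} 7 = \frac{7 \left(2 + 7^{2} - 35\right)}{-5 + 7} \cdot 4 \cdot 7 = \frac{7 \left(2 + 49 - 35\right)}{2} \cdot 4 \cdot 7 = 7 \cdot \frac{1}{2} \cdot 16 \cdot 4 \cdot 7 = 56 \cdot 4 \cdot 7 = 224 \cdot 7 = 1568$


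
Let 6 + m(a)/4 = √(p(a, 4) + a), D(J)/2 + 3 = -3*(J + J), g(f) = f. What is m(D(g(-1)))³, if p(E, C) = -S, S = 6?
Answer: -13824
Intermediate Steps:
p(E, C) = -6 (p(E, C) = -1*6 = -6)
D(J) = -6 - 12*J (D(J) = -6 + 2*(-3*(J + J)) = -6 + 2*(-6*J) = -6 - 12*J)
m(a) = -24 + 4*√(-6 + a)
m(D(g(-1)))³ = (-24 + 4*√(-6 + (-6 - 12*(-1))))³ = (-24 + 4*√(-6 + (-6 + 12)))³ = (-24 + 4*√(-6 + 6))³ = (-24 + 4*√0)³ = (-24 + 4*0)³ = (-24 + 0)³ = (-24)³ = -13824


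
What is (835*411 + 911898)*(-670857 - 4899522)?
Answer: -6991287986457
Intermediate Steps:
(835*411 + 911898)*(-670857 - 4899522) = (343185 + 911898)*(-5570379) = 1255083*(-5570379) = -6991287986457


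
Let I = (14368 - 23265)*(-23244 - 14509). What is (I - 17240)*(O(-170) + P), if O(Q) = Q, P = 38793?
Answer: 12972353396223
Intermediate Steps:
I = 335888441 (I = -8897*(-37753) = 335888441)
(I - 17240)*(O(-170) + P) = (335888441 - 17240)*(-170 + 38793) = 335871201*38623 = 12972353396223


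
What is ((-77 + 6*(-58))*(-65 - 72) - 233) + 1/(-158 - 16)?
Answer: 10090607/174 ≈ 57992.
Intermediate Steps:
((-77 + 6*(-58))*(-65 - 72) - 233) + 1/(-158 - 16) = ((-77 - 348)*(-137) - 233) + 1/(-174) = (-425*(-137) - 233) - 1/174 = (58225 - 233) - 1/174 = 57992 - 1/174 = 10090607/174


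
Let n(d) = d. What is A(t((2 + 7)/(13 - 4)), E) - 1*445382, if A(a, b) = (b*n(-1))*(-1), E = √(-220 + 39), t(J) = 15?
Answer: -445382 + I*√181 ≈ -4.4538e+5 + 13.454*I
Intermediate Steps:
E = I*√181 (E = √(-181) = I*√181 ≈ 13.454*I)
A(a, b) = b (A(a, b) = (b*(-1))*(-1) = -b*(-1) = b)
A(t((2 + 7)/(13 - 4)), E) - 1*445382 = I*√181 - 1*445382 = I*√181 - 445382 = -445382 + I*√181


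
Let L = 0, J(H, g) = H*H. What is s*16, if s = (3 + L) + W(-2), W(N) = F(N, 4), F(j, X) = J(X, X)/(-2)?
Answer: -80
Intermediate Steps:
J(H, g) = H**2
F(j, X) = -X**2/2 (F(j, X) = X**2/(-2) = X**2*(-1/2) = -X**2/2)
W(N) = -8 (W(N) = -1/2*4**2 = -1/2*16 = -8)
s = -5 (s = (3 + 0) - 8 = 3 - 8 = -5)
s*16 = -5*16 = -80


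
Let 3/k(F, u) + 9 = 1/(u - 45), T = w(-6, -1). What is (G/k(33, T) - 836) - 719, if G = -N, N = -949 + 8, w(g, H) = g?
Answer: -670775/153 ≈ -4384.1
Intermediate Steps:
N = -941
T = -6
k(F, u) = 3/(-9 + 1/(-45 + u)) (k(F, u) = 3/(-9 + 1/(u - 45)) = 3/(-9 + 1/(-45 + u)))
G = 941 (G = -1*(-941) = 941)
(G/k(33, T) - 836) - 719 = (941/((3*(45 - 1*(-6))/(-406 + 9*(-6)))) - 836) - 719 = (941/((3*(45 + 6)/(-406 - 54))) - 836) - 719 = (941/((3*51/(-460))) - 836) - 719 = (941/((3*(-1/460)*51)) - 836) - 719 = (941/(-153/460) - 836) - 719 = (941*(-460/153) - 836) - 719 = (-432860/153 - 836) - 719 = -560768/153 - 719 = -670775/153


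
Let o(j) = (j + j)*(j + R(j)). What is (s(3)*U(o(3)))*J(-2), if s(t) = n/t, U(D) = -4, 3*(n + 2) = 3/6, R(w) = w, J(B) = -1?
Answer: -22/9 ≈ -2.4444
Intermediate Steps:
o(j) = 4*j**2 (o(j) = (j + j)*(j + j) = (2*j)*(2*j) = 4*j**2)
n = -11/6 (n = -2 + (3/6)/3 = -2 + (3*(1/6))/3 = -2 + (1/3)*(1/2) = -2 + 1/6 = -11/6 ≈ -1.8333)
s(t) = -11/(6*t)
(s(3)*U(o(3)))*J(-2) = (-11/6/3*(-4))*(-1) = (-11/6*1/3*(-4))*(-1) = -11/18*(-4)*(-1) = (22/9)*(-1) = -22/9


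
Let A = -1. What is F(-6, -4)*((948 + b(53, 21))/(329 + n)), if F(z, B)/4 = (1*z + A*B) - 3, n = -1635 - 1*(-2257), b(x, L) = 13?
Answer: -19220/951 ≈ -20.210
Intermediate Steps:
n = 622 (n = -1635 + 2257 = 622)
F(z, B) = -12 - 4*B + 4*z (F(z, B) = 4*((1*z - B) - 3) = 4*((z - B) - 3) = 4*(-3 + z - B) = -12 - 4*B + 4*z)
F(-6, -4)*((948 + b(53, 21))/(329 + n)) = (-12 - 4*(-4) + 4*(-6))*((948 + 13)/(329 + 622)) = (-12 + 16 - 24)*(961/951) = -19220/951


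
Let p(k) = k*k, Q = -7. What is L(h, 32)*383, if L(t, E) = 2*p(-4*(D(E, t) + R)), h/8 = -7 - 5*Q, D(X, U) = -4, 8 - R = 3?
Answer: 12256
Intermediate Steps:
R = 5 (R = 8 - 1*3 = 8 - 3 = 5)
p(k) = k²
h = 224 (h = 8*(-7 - 5*(-7)) = 8*(-7 + 35) = 8*28 = 224)
L(t, E) = 32 (L(t, E) = 2*(-4*(-4 + 5))² = 2*(-4*1)² = 2*(-4)² = 2*16 = 32)
L(h, 32)*383 = 32*383 = 12256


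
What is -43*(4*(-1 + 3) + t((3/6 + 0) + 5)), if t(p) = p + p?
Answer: -817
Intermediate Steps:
t(p) = 2*p
-43*(4*(-1 + 3) + t((3/6 + 0) + 5)) = -43*(4*(-1 + 3) + 2*((3/6 + 0) + 5)) = -43*(4*2 + 2*((3*(⅙) + 0) + 5)) = -43*(8 + 2*((½ + 0) + 5)) = -43*(8 + 2*(½ + 5)) = -43*(8 + 2*(11/2)) = -43*(8 + 11) = -43*19 = -817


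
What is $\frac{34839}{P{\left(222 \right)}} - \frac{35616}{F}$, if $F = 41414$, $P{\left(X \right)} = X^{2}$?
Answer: $- \frac{17359811}{113391532} \approx -0.1531$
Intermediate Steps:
$\frac{34839}{P{\left(222 \right)}} - \frac{35616}{F} = \frac{34839}{222^{2}} - \frac{35616}{41414} = \frac{34839}{49284} - \frac{17808}{20707} = 34839 \cdot \frac{1}{49284} - \frac{17808}{20707} = \frac{3871}{5476} - \frac{17808}{20707} = - \frac{17359811}{113391532}$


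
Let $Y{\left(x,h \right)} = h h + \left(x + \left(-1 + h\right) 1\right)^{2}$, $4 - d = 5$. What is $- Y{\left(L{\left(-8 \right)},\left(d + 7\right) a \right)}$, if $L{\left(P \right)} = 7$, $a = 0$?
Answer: $-36$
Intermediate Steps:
$d = -1$ ($d = 4 - 5 = -1$)
$Y{\left(x,h \right)} = h^{2} + \left(-1 + h + x\right)^{2}$ ($Y{\left(x,h \right)} = h^{2} + \left(x + \left(-1 + h\right)\right)^{2} = h^{2} + \left(-1 + h + x\right)^{2}$)
$- Y{\left(L{\left(-8 \right)},\left(d + 7\right) a \right)} = - (\left(\left(-1 + 7\right) 0\right)^{2} + \left(-1 + \left(-1 + 7\right) 0 + 7\right)^{2}) = - (\left(6 \cdot 0\right)^{2} + \left(-1 + 6 \cdot 0 + 7\right)^{2}) = - (0^{2} + \left(-1 + 0 + 7\right)^{2}) = - (0 + 6^{2}) = - (0 + 36) = \left(-1\right) 36 = -36$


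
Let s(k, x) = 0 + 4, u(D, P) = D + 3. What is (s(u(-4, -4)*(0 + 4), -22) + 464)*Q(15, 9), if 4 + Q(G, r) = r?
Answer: 2340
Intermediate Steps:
Q(G, r) = -4 + r
u(D, P) = 3 + D
s(k, x) = 4
(s(u(-4, -4)*(0 + 4), -22) + 464)*Q(15, 9) = (4 + 464)*(-4 + 9) = 468*5 = 2340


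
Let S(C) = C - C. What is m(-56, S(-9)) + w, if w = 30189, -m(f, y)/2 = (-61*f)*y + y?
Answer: 30189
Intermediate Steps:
S(C) = 0
m(f, y) = -2*y + 122*f*y (m(f, y) = -2*((-61*f)*y + y) = -2*(-61*f*y + y) = -2*(y - 61*f*y) = -2*y + 122*f*y)
m(-56, S(-9)) + w = 2*0*(-1 + 61*(-56)) + 30189 = 2*0*(-1 - 3416) + 30189 = 2*0*(-3417) + 30189 = 0 + 30189 = 30189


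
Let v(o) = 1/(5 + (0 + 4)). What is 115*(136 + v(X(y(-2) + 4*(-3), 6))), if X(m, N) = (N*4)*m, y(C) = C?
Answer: 140875/9 ≈ 15653.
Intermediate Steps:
X(m, N) = 4*N*m (X(m, N) = (4*N)*m = 4*N*m)
v(o) = ⅑ (v(o) = 1/(5 + 4) = 1/9 = ⅑)
115*(136 + v(X(y(-2) + 4*(-3), 6))) = 115*(136 + ⅑) = 115*(1225/9) = 140875/9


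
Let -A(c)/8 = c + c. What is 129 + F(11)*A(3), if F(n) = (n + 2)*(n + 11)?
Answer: -13599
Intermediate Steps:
A(c) = -16*c (A(c) = -8*(c + c) = -16*c)
F(n) = (2 + n)*(11 + n)
129 + F(11)*A(3) = 129 + (22 + 11² + 13*11)*(-16*3) = 129 + (22 + 121 + 143)*(-48) = 129 + 286*(-48) = 129 - 13728 = -13599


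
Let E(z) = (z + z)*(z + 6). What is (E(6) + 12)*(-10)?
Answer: -1560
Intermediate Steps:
E(z) = 2*z*(6 + z) (E(z) = (2*z)*(6 + z) = 2*z*(6 + z))
(E(6) + 12)*(-10) = (2*6*(6 + 6) + 12)*(-10) = (2*6*12 + 12)*(-10) = (144 + 12)*(-10) = 156*(-10) = -1560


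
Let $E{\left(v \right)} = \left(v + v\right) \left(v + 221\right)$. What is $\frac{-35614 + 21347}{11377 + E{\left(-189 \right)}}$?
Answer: $\frac{14267}{719} \approx 19.843$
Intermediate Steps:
$E{\left(v \right)} = 2 v \left(221 + v\right)$
$\frac{-35614 + 21347}{11377 + E{\left(-189 \right)}} = \frac{-35614 + 21347}{11377 + 2 \left(-189\right) \left(221 - 189\right)} = - \frac{14267}{11377 + 2 \left(-189\right) 32} = - \frac{14267}{11377 - 12096} = - \frac{14267}{-719} = \left(-14267\right) \left(- \frac{1}{719}\right) = \frac{14267}{719}$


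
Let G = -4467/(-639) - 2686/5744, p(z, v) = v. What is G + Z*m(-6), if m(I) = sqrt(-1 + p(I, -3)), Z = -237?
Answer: 3990349/611736 - 474*I ≈ 6.523 - 474.0*I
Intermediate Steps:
m(I) = 2*I (m(I) = sqrt(-1 - 3) = sqrt(-4) = 2*I)
G = 3990349/611736 (G = -4467*(-1/639) - 2686*1/5744 = 1489/213 - 1343/2872 = 3990349/611736 ≈ 6.5230)
G + Z*m(-6) = 3990349/611736 - 474*I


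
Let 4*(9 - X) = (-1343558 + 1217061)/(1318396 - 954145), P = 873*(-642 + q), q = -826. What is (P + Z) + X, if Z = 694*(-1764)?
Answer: -3650918243587/1457004 ≈ -2.5058e+6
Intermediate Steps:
P = -1281564 (P = 873*(-642 - 826) = 873*(-1468) = -1281564)
Z = -1224216
X = 13239533/1457004 (X = 9 - (-1343558 + 1217061)/(4*(1318396 - 954145)) = 9 - (-126497)/(4*364251) = 9 - 1/4*(-126497/364251) = 9 + 126497/1457004 = 13239533/1457004 ≈ 9.0868)
(P + Z) + X = (-1281564 - 1224216) + 13239533/1457004 = -2505780 + 13239533/1457004 = -3650918243587/1457004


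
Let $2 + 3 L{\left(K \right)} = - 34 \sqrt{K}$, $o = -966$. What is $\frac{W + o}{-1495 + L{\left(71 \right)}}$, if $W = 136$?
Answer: $\frac{11172630}{20051093} - \frac{84660 \sqrt{71}}{20051093} \approx 0.52163$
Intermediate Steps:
$L{\left(K \right)} = - \frac{2}{3} - \frac{34 \sqrt{K}}{3}$ ($L{\left(K \right)} = - \frac{2}{3} + \frac{\left(-34\right) \sqrt{K}}{3} = - \frac{2}{3} - \frac{34 \sqrt{K}}{3}$)
$\frac{W + o}{-1495 + L{\left(71 \right)}} = \frac{136 - 966}{-1495 - \left(\frac{2}{3} + \frac{34 \sqrt{71}}{3}\right)} = - \frac{830}{- \frac{4487}{3} - \frac{34 \sqrt{71}}{3}}$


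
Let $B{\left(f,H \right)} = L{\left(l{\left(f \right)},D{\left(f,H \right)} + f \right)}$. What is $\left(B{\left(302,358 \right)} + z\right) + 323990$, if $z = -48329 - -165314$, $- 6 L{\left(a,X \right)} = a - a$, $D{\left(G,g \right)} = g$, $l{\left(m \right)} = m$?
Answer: $440975$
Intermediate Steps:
$L{\left(a,X \right)} = 0$ ($L{\left(a,X \right)} = - \frac{a - a}{6} = \left(- \frac{1}{6}\right) 0 = 0$)
$B{\left(f,H \right)} = 0$
$z = 116985$ ($z = -48329 + 165314 = 116985$)
$\left(B{\left(302,358 \right)} + z\right) + 323990 = \left(0 + 116985\right) + 323990 = 116985 + 323990 = 440975$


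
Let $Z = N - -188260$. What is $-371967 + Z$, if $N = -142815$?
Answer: $-326522$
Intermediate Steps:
$Z = 45445$ ($Z = -142815 - -188260 = -142815 + 188260 = 45445$)
$-371967 + Z = -371967 + 45445 = -326522$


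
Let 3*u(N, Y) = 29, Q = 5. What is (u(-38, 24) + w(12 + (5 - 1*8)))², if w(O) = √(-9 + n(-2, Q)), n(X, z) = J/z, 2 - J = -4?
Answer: 3854/45 + 58*I*√195/15 ≈ 85.644 + 53.995*I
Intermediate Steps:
J = 6 (J = 2 - 1*(-4) = 2 + 4 = 6)
n(X, z) = 6/z
u(N, Y) = 29/3 (u(N, Y) = (⅓)*29 = 29/3)
w(O) = I*√195/5 (w(O) = √(-9 + 6/5) = √(-39/5) = I*√195/5)
(u(-38, 24) + w(12 + (5 - 1*8)))² = (29/3 + I*√195/5)²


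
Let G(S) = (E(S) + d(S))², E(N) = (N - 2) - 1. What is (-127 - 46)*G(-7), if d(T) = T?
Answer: -49997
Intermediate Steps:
E(N) = -3 + N (E(N) = (-2 + N) - 1 = -3 + N)
G(S) = (-3 + 2*S)² (G(S) = ((-3 + S) + S)² = (-3 + 2*S)²)
(-127 - 46)*G(-7) = (-127 - 46)*(-3 + 2*(-7))² = -173*(-3 - 14)² = -173*(-17)² = -173*289 = -49997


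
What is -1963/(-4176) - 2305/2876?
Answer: -995023/3002544 ≈ -0.33139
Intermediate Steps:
-1963/(-4176) - 2305/2876 = -1963*(-1/4176) - 2305*1/2876 = 1963/4176 - 2305/2876 = -995023/3002544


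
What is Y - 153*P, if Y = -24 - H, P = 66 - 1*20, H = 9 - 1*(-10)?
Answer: -7081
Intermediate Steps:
H = 19 (H = 9 + 10 = 19)
P = 46 (P = 66 - 20 = 46)
Y = -43 (Y = -24 - 1*19 = -24 - 19 = -43)
Y - 153*P = -43 - 153*46 = -43 - 7038 = -7081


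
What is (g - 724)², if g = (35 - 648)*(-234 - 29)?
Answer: 25758645025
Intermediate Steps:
g = 161219 (g = -613*(-263) = 161219)
(g - 724)² = (161219 - 724)² = 160495² = 25758645025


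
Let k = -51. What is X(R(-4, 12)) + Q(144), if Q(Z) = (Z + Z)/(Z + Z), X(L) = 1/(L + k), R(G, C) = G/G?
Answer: 49/50 ≈ 0.98000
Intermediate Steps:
R(G, C) = 1
X(L) = 1/(-51 + L) (X(L) = 1/(L - 51) = 1/(-51 + L))
Q(Z) = 1 (Q(Z) = (2*Z)/((2*Z)) = (2*Z)*(1/(2*Z)) = 1)
X(R(-4, 12)) + Q(144) = 1/(-51 + 1) + 1 = 1/(-50) + 1 = -1/50 + 1 = 49/50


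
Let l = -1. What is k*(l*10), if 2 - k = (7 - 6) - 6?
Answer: -70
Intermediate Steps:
k = 7 (k = 2 - ((7 - 6) - 6) = 2 - (1 - 6) = 2 - 1*(-5) = 2 + 5 = 7)
k*(l*10) = 7*(-1*10) = 7*(-10) = -70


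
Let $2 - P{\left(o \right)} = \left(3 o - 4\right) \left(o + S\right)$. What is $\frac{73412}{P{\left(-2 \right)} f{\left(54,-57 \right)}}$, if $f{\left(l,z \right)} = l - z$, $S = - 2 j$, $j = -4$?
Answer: $\frac{36706}{3441} \approx 10.667$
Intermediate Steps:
$S = 8$ ($S = \left(-2\right) \left(-4\right) = 8$)
$P{\left(o \right)} = 2 - \left(-4 + 3 o\right) \left(8 + o\right)$ ($P{\left(o \right)} = 2 - \left(3 o - 4\right) \left(o + 8\right) = 2 - \left(-4 + 3 o\right) \left(8 + o\right)$)
$\frac{73412}{P{\left(-2 \right)} f{\left(54,-57 \right)}} = \frac{73412}{\left(34 - -40 - 3 \left(-2\right)^{2}\right) \left(54 - -57\right)} = \frac{73412}{\left(34 + 40 - 12\right) \left(54 + 57\right)} = \frac{73412}{\left(34 + 40 - 12\right) 111} = \frac{73412}{62 \cdot 111} = \frac{73412}{6882} = 73412 \cdot \frac{1}{6882} = \frac{36706}{3441}$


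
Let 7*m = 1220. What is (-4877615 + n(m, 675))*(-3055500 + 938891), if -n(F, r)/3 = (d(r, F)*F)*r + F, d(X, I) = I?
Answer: 6885411106181795/49 ≈ 1.4052e+14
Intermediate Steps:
m = 1220/7 (m = (⅐)*1220 = 1220/7 ≈ 174.29)
n(F, r) = -3*F - 3*r*F² (n(F, r) = -3*((F*F)*r + F) = -3*(F²*r + F) = -3*(r*F² + F) = -3*(F + r*F²) = -3*F - 3*r*F²)
(-4877615 + n(m, 675))*(-3055500 + 938891) = (-4877615 - 3*1220/7*(1 + (1220/7)*675))*(-3055500 + 938891) = (-4877615 - 3*1220/7*(1 + 823500/7))*(-2116609) = (-4877615 - 3*1220/7*823507/7)*(-2116609) = (-4877615 - 3014035620/49)*(-2116609) = -3253038755/49*(-2116609) = 6885411106181795/49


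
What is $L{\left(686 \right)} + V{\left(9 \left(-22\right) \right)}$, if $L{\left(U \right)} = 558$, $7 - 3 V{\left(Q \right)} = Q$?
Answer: $\frac{1879}{3} \approx 626.33$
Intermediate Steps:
$V{\left(Q \right)} = \frac{7}{3} - \frac{Q}{3}$
$L{\left(686 \right)} + V{\left(9 \left(-22\right) \right)} = 558 - \left(- \frac{7}{3} + \frac{9 \left(-22\right)}{3}\right) = 558 + \left(\frac{7}{3} - -66\right) = 558 + \left(\frac{7}{3} + 66\right) = 558 + \frac{205}{3} = \frac{1879}{3}$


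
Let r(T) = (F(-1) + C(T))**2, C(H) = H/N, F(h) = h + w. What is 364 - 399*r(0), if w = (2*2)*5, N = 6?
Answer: -143675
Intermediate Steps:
w = 20 (w = 4*5 = 20)
F(h) = 20 + h (F(h) = h + 20 = 20 + h)
C(H) = H/6
r(T) = (19 + T/6)**2 (r(T) = ((20 - 1) + T/6)**2 = (19 + T/6)**2)
364 - 399*r(0) = 364 - 133*(114 + 0)**2/12 = 364 - 133*114**2/12 = 364 - 133*12996/12 = 364 - 399*361 = 364 - 144039 = -143675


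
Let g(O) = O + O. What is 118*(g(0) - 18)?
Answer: -2124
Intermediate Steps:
g(O) = 2*O
118*(g(0) - 18) = 118*(2*0 - 18) = 118*(0 - 18) = 118*(-18) = -2124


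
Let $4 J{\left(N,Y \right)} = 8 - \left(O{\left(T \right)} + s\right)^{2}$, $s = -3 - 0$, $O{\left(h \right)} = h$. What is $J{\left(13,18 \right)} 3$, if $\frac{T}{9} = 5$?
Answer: $-1317$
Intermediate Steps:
$T = 45$ ($T = 9 \cdot 5 = 45$)
$s = -3$ ($s = -3 + 0 = -3$)
$J{\left(N,Y \right)} = -439$ ($J{\left(N,Y \right)} = \frac{8 - \left(45 - 3\right)^{2}}{4} = \frac{8 - 42^{2}}{4} = \frac{8 - 1764}{4} = \frac{1}{4} \left(-1756\right) = -439$)
$J{\left(13,18 \right)} 3 = \left(-439\right) 3 = -1317$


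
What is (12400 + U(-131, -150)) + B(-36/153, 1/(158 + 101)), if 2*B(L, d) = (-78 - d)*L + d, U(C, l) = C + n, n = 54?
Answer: 15513881/1258 ≈ 12332.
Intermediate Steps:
U(C, l) = 54 + C (U(C, l) = C + 54 = 54 + C)
B(L, d) = d/2 + L*(-78 - d)/2 (B(L, d) = ((-78 - d)*L + d)/2 = (L*(-78 - d) + d)/2 = (d + L*(-78 - d))/2 = d/2 + L*(-78 - d)/2)
(12400 + U(-131, -150)) + B(-36/153, 1/(158 + 101)) = (12400 + (54 - 131)) + (1/(2*(158 + 101)) - (-1404)/153 - (-36/153)/(2*(158 + 101))) = (12400 - 77) + ((½)/259 - (-1404)/153 - ½*(-36*1/153)/259) = 12323 + ((½)*(1/259) - 39*(-4/17) - ½*(-4/17)*1/259) = 12323 + (1/518 + 156/17 + 2/4403) = 12323 + 11547/1258 = 15513881/1258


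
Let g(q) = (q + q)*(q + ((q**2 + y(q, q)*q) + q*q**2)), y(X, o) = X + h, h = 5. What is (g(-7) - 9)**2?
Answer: 16072081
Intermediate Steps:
y(X, o) = 5 + X (y(X, o) = X + 5 = 5 + X)
g(q) = 2*q*(q + q**2 + q**3 + q*(5 + q)) (g(q) = (q + q)*(q + ((q**2 + (5 + q)*q) + q*q**2)) = (2*q)*(q + ((q**2 + q*(5 + q)) + q**3)) = (2*q)*(q + (q**2 + q**3 + q*(5 + q))) = (2*q)*(q + q**2 + q**3 + q*(5 + q)) = 2*q*(q + q**2 + q**3 + q*(5 + q)))
(g(-7) - 9)**2 = (2*(-7)**2*(6 + (-7)**2 + 2*(-7)) - 9)**2 = (2*49*(6 + 49 - 14) - 9)**2 = (2*49*41 - 9)**2 = (4018 - 9)**2 = 4009**2 = 16072081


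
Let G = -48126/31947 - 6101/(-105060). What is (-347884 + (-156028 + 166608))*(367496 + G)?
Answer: -34670382125332669694/279695985 ≈ -1.2396e+11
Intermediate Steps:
G = -1620402971/1118783940 (G = -48126*1/31947 - 6101*(-1/105060) = -16042/10649 + 6101/105060 = -1620402971/1118783940 ≈ -1.4484)
(-347884 + (-156028 + 166608))*(367496 + G) = (-347884 + (-156028 + 166608))*(367496 - 1620402971/1118783940) = (-347884 + 10580)*(411147002411269/1118783940) = -337304*411147002411269/1118783940 = -34670382125332669694/279695985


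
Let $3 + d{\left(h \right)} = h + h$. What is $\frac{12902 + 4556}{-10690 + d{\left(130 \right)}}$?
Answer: $- \frac{17458}{10433} \approx -1.6733$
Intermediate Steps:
$d{\left(h \right)} = -3 + 2 h$ ($d{\left(h \right)} = -3 + \left(h + h\right) = -3 + 2 h$)
$\frac{12902 + 4556}{-10690 + d{\left(130 \right)}} = \frac{12902 + 4556}{-10690 + \left(-3 + 2 \cdot 130\right)} = \frac{17458}{-10690 + \left(-3 + 260\right)} = \frac{17458}{-10690 + 257} = \frac{17458}{-10433} = 17458 \left(- \frac{1}{10433}\right) = - \frac{17458}{10433}$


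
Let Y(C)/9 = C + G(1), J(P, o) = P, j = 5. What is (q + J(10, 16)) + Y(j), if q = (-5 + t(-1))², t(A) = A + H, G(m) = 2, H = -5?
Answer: 194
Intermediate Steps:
t(A) = -5 + A (t(A) = A - 5 = -5 + A)
Y(C) = 18 + 9*C (Y(C) = 9*(C + 2) = 9*(2 + C) = 18 + 9*C)
q = 121 (q = (-5 + (-5 - 1))² = (-5 - 6)² = (-11)² = 121)
(q + J(10, 16)) + Y(j) = (121 + 10) + (18 + 9*5) = 131 + (18 + 45) = 131 + 63 = 194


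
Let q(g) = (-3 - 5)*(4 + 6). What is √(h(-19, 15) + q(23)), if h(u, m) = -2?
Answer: I*√82 ≈ 9.0554*I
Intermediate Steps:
q(g) = -80 (q(g) = -8*10 = -80)
√(h(-19, 15) + q(23)) = √(-2 - 80) = √(-82) = I*√82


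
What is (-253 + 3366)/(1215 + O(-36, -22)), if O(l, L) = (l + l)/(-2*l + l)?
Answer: 3113/1213 ≈ 2.5664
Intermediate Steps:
O(l, L) = -2 (O(l, L) = (2*l)/((-l)) = (2*l)*(-1/l) = -2)
(-253 + 3366)/(1215 + O(-36, -22)) = (-253 + 3366)/(1215 - 2) = 3113/1213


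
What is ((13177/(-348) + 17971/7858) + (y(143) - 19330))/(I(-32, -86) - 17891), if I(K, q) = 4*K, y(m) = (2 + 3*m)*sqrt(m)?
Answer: 26478399839/24637234548 - 431*sqrt(143)/18019 ≈ 0.78870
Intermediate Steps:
y(m) = sqrt(m)*(2 + 3*m)
((13177/(-348) + 17971/7858) + (y(143) - 19330))/(I(-32, -86) - 17891) = ((13177/(-348) + 17971/7858) + (sqrt(143)*(2 + 3*143) - 19330))/(4*(-32) - 17891) = ((13177*(-1/348) + 17971*(1/7858)) + (sqrt(143)*(2 + 429) - 19330))/(-128 - 17891) = ((-13177/348 + 17971/7858) + (sqrt(143)*431 - 19330))/(-18019) = (-48645479/1367292 + (431*sqrt(143) - 19330))*(-1/18019) = (-48645479/1367292 + (-19330 + 431*sqrt(143)))*(-1/18019) = (-26478399839/1367292 + 431*sqrt(143))*(-1/18019) = 26478399839/24637234548 - 431*sqrt(143)/18019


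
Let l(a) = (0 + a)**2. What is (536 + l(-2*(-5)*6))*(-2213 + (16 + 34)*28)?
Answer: -3362568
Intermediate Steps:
l(a) = a**2
(536 + l(-2*(-5)*6))*(-2213 + (16 + 34)*28) = (536 + (-2*(-5)*6)**2)*(-2213 + (16 + 34)*28) = (536 + (10*6)**2)*(-2213 + 50*28) = (536 + 60**2)*(-2213 + 1400) = (536 + 3600)*(-813) = 4136*(-813) = -3362568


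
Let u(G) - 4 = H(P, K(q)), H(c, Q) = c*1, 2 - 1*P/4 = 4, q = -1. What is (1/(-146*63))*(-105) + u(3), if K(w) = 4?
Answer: -1747/438 ≈ -3.9886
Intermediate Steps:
P = -8 (P = 8 - 4*4 = 8 - 16 = -8)
H(c, Q) = c
u(G) = -4 (u(G) = 4 - 8 = -4)
(1/(-146*63))*(-105) + u(3) = (1/(-146*63))*(-105) - 4 = -1/146*1/63*(-105) - 4 = -1/9198*(-105) - 4 = 5/438 - 4 = -1747/438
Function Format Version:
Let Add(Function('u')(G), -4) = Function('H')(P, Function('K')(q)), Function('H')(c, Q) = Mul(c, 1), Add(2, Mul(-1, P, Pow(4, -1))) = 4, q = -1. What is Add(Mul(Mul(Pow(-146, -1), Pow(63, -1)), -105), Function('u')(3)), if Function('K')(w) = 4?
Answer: Rational(-1747, 438) ≈ -3.9886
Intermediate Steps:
P = -8 (P = Add(8, Mul(-4, 4)) = Add(8, -16) = -8)
Function('H')(c, Q) = c
Function('u')(G) = -4 (Function('u')(G) = Add(4, -8) = -4)
Add(Mul(Mul(Pow(-146, -1), Pow(63, -1)), -105), Function('u')(3)) = Add(Mul(Mul(Pow(-146, -1), Pow(63, -1)), -105), -4) = Add(Mul(Mul(Rational(-1, 146), Rational(1, 63)), -105), -4) = Add(Mul(Rational(-1, 9198), -105), -4) = Add(Rational(5, 438), -4) = Rational(-1747, 438)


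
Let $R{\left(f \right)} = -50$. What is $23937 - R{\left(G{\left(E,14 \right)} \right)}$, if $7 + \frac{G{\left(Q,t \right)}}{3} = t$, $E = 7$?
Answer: $23987$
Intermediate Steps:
$G{\left(Q,t \right)} = -21 + 3 t$
$23937 - R{\left(G{\left(E,14 \right)} \right)} = 23937 - -50 = 23937 + 50 = 23987$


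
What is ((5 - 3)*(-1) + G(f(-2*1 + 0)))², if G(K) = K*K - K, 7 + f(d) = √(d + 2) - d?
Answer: 784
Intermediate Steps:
f(d) = -7 + √(2 + d) - d (f(d) = -7 + (√(d + 2) - d) = -7 + (√(2 + d) - d) = -7 + √(2 + d) - d)
G(K) = K² - K
((5 - 3)*(-1) + G(f(-2*1 + 0)))² = ((5 - 3)*(-1) + (-7 + √(2 + (-2*1 + 0)) - (-2*1 + 0))*(-1 + (-7 + √(2 + (-2*1 + 0)) - (-2*1 + 0))))² = (2*(-1) + (-7 + √(2 + (-2 + 0)) - (-2 + 0))*(-1 + (-7 + √(2 + (-2 + 0)) - (-2 + 0))))² = (-2 + (-7 + √(2 - 2) - 1*(-2))*(-1 + (-7 + √(2 - 2) - 1*(-2))))² = (-2 + (-7 + √0 + 2)*(-1 + (-7 + √0 + 2)))² = (-2 + (-7 + 0 + 2)*(-1 + (-7 + 0 + 2)))² = (-2 - 5*(-1 - 5))² = (-2 - 5*(-6))² = (-2 + 30)² = 28² = 784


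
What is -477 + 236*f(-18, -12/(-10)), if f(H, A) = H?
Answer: -4725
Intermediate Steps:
-477 + 236*f(-18, -12/(-10)) = -477 + 236*(-18) = -477 - 4248 = -4725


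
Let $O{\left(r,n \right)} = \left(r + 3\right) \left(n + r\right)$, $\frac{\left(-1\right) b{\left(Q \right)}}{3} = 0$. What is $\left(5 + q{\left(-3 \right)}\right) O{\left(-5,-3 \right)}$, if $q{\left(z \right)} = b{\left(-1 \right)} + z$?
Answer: $32$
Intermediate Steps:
$b{\left(Q \right)} = 0$ ($b{\left(Q \right)} = \left(-3\right) 0 = 0$)
$O{\left(r,n \right)} = \left(3 + r\right) \left(n + r\right)$
$q{\left(z \right)} = z$ ($q{\left(z \right)} = 0 + z = z$)
$\left(5 + q{\left(-3 \right)}\right) O{\left(-5,-3 \right)} = \left(5 - 3\right) \left(\left(-5\right)^{2} + 3 \left(-3\right) + 3 \left(-5\right) - -15\right) = 2 \left(25 - 9 - 15 + 15\right) = 2 \cdot 16 = 32$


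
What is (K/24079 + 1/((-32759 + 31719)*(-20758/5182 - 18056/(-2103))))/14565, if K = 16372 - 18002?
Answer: -42436714629767/9102449510946963600 ≈ -4.6621e-6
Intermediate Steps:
K = -1630
(K/24079 + 1/((-32759 + 31719)*(-20758/5182 - 18056/(-2103))))/14565 = (-1630/24079 + 1/((-32759 + 31719)*(-20758/5182 - 18056/(-2103))))/14565 = (-1630*1/24079 + 1/((-1040)*(-20758*1/5182 - 18056*(-1/2103))))*(1/14565) = (-1630/24079 - 1/(1040*(-10379/2591 + 18056/2103)))*(1/14565) = (-1630/24079 - 1/(1040*24956059/5448873))*(1/14565) = (-1630/24079 - 1/1040*5448873/24956059)*(1/14565) = (-1630/24079 - 5448873/25954301360)*(1/14565) = -42436714629767/624953622447440*1/14565 = -42436714629767/9102449510946963600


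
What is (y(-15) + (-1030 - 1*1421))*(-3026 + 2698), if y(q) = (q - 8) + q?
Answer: 816392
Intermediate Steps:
y(q) = -8 + 2*q (y(q) = (-8 + q) + q = -8 + 2*q)
(y(-15) + (-1030 - 1*1421))*(-3026 + 2698) = ((-8 + 2*(-15)) + (-1030 - 1*1421))*(-3026 + 2698) = ((-8 - 30) + (-1030 - 1421))*(-328) = (-38 - 2451)*(-328) = -2489*(-328) = 816392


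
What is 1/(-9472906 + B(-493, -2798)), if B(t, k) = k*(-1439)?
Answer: -1/5446584 ≈ -1.8360e-7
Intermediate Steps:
B(t, k) = -1439*k
1/(-9472906 + B(-493, -2798)) = 1/(-9472906 - 1439*(-2798)) = 1/(-9472906 + 4026322) = 1/(-5446584) = -1/5446584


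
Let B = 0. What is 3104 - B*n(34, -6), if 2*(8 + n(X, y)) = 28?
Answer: 3104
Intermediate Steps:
n(X, y) = 6 (n(X, y) = -8 + (1/2)*28 = -8 + 14 = 6)
3104 - B*n(34, -6) = 3104 - 0*6 = 3104 - 1*0 = 3104 + 0 = 3104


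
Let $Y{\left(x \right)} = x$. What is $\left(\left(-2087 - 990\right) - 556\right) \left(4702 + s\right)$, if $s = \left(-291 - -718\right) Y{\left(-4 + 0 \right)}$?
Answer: $-10877202$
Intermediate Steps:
$s = -1708$ ($s = \left(-291 - -718\right) \left(-4 + 0\right) = \left(-291 + 718\right) \left(-4\right) = 427 \left(-4\right) = -1708$)
$\left(\left(-2087 - 990\right) - 556\right) \left(4702 + s\right) = \left(\left(-2087 - 990\right) - 556\right) \left(4702 - 1708\right) = \left(-3077 - 556\right) 2994 = \left(-3633\right) 2994 = -10877202$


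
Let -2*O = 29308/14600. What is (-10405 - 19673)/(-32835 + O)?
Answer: 219569400/239702827 ≈ 0.91601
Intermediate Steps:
O = -7327/7300 (O = -14654/14600 = -½*7327/3650 = -7327/7300 ≈ -1.0037)
(-10405 - 19673)/(-32835 + O) = (-10405 - 19673)/(-32835 - 7327/7300) = -30078/(-239702827/7300) = -30078*(-7300/239702827) = 219569400/239702827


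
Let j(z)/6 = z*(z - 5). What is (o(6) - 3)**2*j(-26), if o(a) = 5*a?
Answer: 3525444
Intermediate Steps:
j(z) = 6*z*(-5 + z) (j(z) = 6*(z*(z - 5)) = 6*(z*(-5 + z)) = 6*z*(-5 + z))
(o(6) - 3)**2*j(-26) = (5*6 - 3)**2*(6*(-26)*(-5 - 26)) = (30 - 3)**2*(6*(-26)*(-31)) = 27**2*4836 = 729*4836 = 3525444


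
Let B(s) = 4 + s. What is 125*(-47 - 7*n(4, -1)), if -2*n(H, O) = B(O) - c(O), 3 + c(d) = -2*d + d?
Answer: -7375/2 ≈ -3687.5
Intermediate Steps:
c(d) = -3 - d (c(d) = -3 + (-2*d + d) = -3 - d)
n(H, O) = -7/2 - O (n(H, O) = -((4 + O) - (-3 - O))/2 = -((4 + O) + (3 + O))/2 = -(7 + 2*O)/2 = -7/2 - O)
125*(-47 - 7*n(4, -1)) = 125*(-47 - 7*(-7/2 - 1*(-1))) = 125*(-47 - 7*(-7/2 + 1)) = 125*(-47 - 7*(-5/2)) = 125*(-47 + 35/2) = 125*(-59/2) = -7375/2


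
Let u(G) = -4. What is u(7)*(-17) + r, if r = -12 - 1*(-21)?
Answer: 77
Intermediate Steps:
r = 9 (r = -12 + 21 = 9)
u(7)*(-17) + r = -4*(-17) + 9 = 68 + 9 = 77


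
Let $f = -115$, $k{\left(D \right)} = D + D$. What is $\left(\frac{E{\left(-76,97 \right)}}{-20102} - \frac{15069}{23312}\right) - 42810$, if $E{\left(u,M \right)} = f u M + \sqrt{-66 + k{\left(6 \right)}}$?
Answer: $- \frac{22976653787}{536176} - \frac{3 i \sqrt{6}}{20102} \approx -42853.0 - 0.00036556 i$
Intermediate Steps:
$k{\left(D \right)} = 2 D$
$E{\left(u,M \right)} = - 115 M u + 3 i \sqrt{6}$ ($E{\left(u,M \right)} = - 115 u M + \sqrt{-66 + 2 \cdot 6} = - 115 M u + \sqrt{-66 + 12} = - 115 M u + \sqrt{-54} = - 115 M u + 3 i \sqrt{6}$)
$\left(\frac{E{\left(-76,97 \right)}}{-20102} - \frac{15069}{23312}\right) - 42810 = \left(\frac{\left(-115\right) 97 \left(-76\right) + 3 i \sqrt{6}}{-20102} - \frac{15069}{23312}\right) - 42810 = \left(\left(847780 + 3 i \sqrt{6}\right) \left(- \frac{1}{20102}\right) - \frac{15069}{23312}\right) - 42810 = \left(\left(- \frac{970}{23} - \frac{3 i \sqrt{6}}{20102}\right) - \frac{15069}{23312}\right) - 42810 = \left(- \frac{22959227}{536176} - \frac{3 i \sqrt{6}}{20102}\right) - 42810 = - \frac{22976653787}{536176} - \frac{3 i \sqrt{6}}{20102}$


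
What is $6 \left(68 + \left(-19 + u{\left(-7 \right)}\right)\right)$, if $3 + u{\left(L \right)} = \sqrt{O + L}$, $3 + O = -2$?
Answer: $276 + 12 i \sqrt{3} \approx 276.0 + 20.785 i$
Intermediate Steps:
$O = -5$ ($O = -3 - 2 = -5$)
$u{\left(L \right)} = -3 + \sqrt{-5 + L}$
$6 \left(68 + \left(-19 + u{\left(-7 \right)}\right)\right) = 6 \left(68 - \left(22 - \sqrt{-5 - 7}\right)\right) = 6 \left(68 - \left(22 - 2 i \sqrt{3}\right)\right) = 6 \left(46 + 2 i \sqrt{3}\right) = 276 + 12 i \sqrt{3}$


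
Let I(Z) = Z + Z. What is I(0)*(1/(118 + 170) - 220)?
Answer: 0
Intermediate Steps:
I(Z) = 2*Z
I(0)*(1/(118 + 170) - 220) = (2*0)*(1/(118 + 170) - 220) = 0*(1/288 - 220) = 0*(-63359/288) = 0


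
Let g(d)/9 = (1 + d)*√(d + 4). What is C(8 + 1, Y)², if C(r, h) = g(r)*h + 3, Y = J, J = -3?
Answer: 947709 - 1620*√13 ≈ 9.4187e+5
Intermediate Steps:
g(d) = 9*√(4 + d)*(1 + d) (g(d) = 9*((1 + d)*√(d + 4)) = 9*((1 + d)*√(4 + d)) = 9*(√(4 + d)*(1 + d)) = 9*√(4 + d)*(1 + d))
Y = -3
C(r, h) = 3 + 9*h*√(4 + r)*(1 + r) (C(r, h) = (9*√(4 + r)*(1 + r))*h + 3 = 9*h*√(4 + r)*(1 + r) + 3 = 3 + 9*h*√(4 + r)*(1 + r))
C(8 + 1, Y)² = (3 + 9*(-3)*√(4 + (8 + 1))*(1 + (8 + 1)))² = (3 + 9*(-3)*√(4 + 9)*(1 + 9))² = (3 + 9*(-3)*√13*10)² = (3 - 270*√13)²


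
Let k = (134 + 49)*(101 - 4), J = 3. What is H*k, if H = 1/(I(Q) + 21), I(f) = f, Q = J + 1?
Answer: 17751/25 ≈ 710.04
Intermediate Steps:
Q = 4 (Q = 3 + 1 = 4)
H = 1/25 (H = 1/(4 + 21) = 1/25 ≈ 0.040000)
k = 17751 (k = 183*97 = 17751)
H*k = (1/25)*17751 = 17751/25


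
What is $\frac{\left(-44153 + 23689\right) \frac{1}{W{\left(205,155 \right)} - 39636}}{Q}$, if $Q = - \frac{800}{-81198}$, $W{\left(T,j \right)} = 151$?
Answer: $\frac{51926121}{987125} \approx 52.603$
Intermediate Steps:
$Q = \frac{400}{40599}$ ($Q = \left(-800\right) \left(- \frac{1}{81198}\right) = \frac{400}{40599} \approx 0.0098525$)
$\frac{\left(-44153 + 23689\right) \frac{1}{W{\left(205,155 \right)} - 39636}}{Q} = \frac{\left(-44153 + 23689\right) \frac{1}{151 - 39636}}{\frac{400}{40599}} = - \frac{20464}{-39485} \cdot \frac{40599}{400} = \left(-20464\right) \left(- \frac{1}{39485}\right) \frac{40599}{400} = \frac{20464}{39485} \cdot \frac{40599}{400} = \frac{51926121}{987125}$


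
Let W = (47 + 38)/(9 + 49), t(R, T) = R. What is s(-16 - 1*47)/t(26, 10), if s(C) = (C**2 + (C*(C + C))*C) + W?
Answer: -28775165/1508 ≈ -19082.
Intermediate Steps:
W = 85/58 ≈ 1.4655
s(C) = 85/58 + C**2 + 2*C**3 (s(C) = (C**2 + (C*(C + C))*C) + 85/58 = (C**2 + (C*(2*C))*C) + 85/58 = (C**2 + (2*C**2)*C) + 85/58 = (C**2 + 2*C**3) + 85/58 = 85/58 + C**2 + 2*C**3)
s(-16 - 1*47)/t(26, 10) = (85/58 + (-16 - 1*47)**2 + 2*(-16 - 1*47)**3)/26 = (85/58 + (-16 - 47)**2 + 2*(-16 - 47)**3)*(1/26) = (85/58 + (-63)**2 + 2*(-63)**3)*(1/26) = (85/58 + 3969 + 2*(-250047))*(1/26) = (85/58 + 3969 - 500094)*(1/26) = -28775165/58*1/26 = -28775165/1508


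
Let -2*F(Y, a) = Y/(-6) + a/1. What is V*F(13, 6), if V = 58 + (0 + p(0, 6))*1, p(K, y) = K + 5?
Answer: -483/4 ≈ -120.75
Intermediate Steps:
p(K, y) = 5 + K
F(Y, a) = -a/2 + Y/12 (F(Y, a) = -(Y/(-6) + a/1)/2 = -(Y*(-1/6) + a*1)/2 = -(-Y/6 + a)/2 = -(a - Y/6)/2 = -a/2 + Y/12)
V = 63 (V = 58 + (0 + (5 + 0))*1 = 58 + (0 + 5)*1 = 58 + 5*1 = 58 + 5 = 63)
V*F(13, 6) = 63*(-1/2*6 + (1/12)*13) = 63*(-3 + 13/12) = 63*(-23/12) = -483/4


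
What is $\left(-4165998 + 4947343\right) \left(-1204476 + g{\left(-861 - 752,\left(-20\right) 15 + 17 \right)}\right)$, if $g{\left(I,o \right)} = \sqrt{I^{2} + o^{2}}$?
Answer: $-941111300220 + 781345 \sqrt{2681858} \approx -9.3983 \cdot 10^{11}$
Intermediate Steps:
$\left(-4165998 + 4947343\right) \left(-1204476 + g{\left(-861 - 752,\left(-20\right) 15 + 17 \right)}\right) = \left(-4165998 + 4947343\right) \left(-1204476 + \sqrt{\left(-861 - 752\right)^{2} + \left(\left(-20\right) 15 + 17\right)^{2}}\right) = 781345 \left(-1204476 + \sqrt{\left(-861 - 752\right)^{2} + \left(-300 + 17\right)^{2}}\right) = 781345 \left(-1204476 + \sqrt{\left(-1613\right)^{2} + \left(-283\right)^{2}}\right) = 781345 \left(-1204476 + \sqrt{2601769 + 80089}\right) = 781345 \left(-1204476 + \sqrt{2681858}\right) = -941111300220 + 781345 \sqrt{2681858}$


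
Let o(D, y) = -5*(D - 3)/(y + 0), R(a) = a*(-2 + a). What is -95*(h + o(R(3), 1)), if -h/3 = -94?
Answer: -26790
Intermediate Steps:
h = 282 (h = -3*(-94) = 282)
o(D, y) = -5*(-3 + D)/y
-95*(h + o(R(3), 1)) = -95*(282 + 5*(3 - 3*(-2 + 3))/1) = -95*(282 + 5*1*(3 - 3)) = -95*(282 + 5*1*0) = -95*(282 + 0) = -95*282 = -26790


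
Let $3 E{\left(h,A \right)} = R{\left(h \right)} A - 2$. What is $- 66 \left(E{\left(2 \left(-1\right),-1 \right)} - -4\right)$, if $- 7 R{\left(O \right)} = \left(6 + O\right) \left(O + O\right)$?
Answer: $- \frac{1188}{7} \approx -169.71$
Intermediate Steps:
$R{\left(O \right)} = - \frac{2 O \left(6 + O\right)}{7}$ ($R{\left(O \right)} = - \frac{\left(6 + O\right) \left(O + O\right)}{7} = - \frac{\left(6 + O\right) 2 O}{7} = - \frac{2 O \left(6 + O\right)}{7}$)
$E{\left(h,A \right)} = - \frac{2}{3} - \frac{2 A h \left(6 + h\right)}{21}$ ($E{\left(h,A \right)} = \frac{- \frac{2 h \left(6 + h\right)}{7} A - 2}{3} = \frac{- \frac{2 A h \left(6 + h\right)}{7} - 2}{3} = \frac{-2 - \frac{2 A h \left(6 + h\right)}{7}}{3} = - \frac{2}{3} - \frac{2 A h \left(6 + h\right)}{21}$)
$- 66 \left(E{\left(2 \left(-1\right),-1 \right)} - -4\right) = - 66 \left(\left(- \frac{2}{3} - - \frac{2 \cdot 2 \left(-1\right) \left(6 + 2 \left(-1\right)\right)}{21}\right) - -4\right) = - 66 \left(\left(- \frac{2}{3} - \left(- \frac{2}{21}\right) \left(-2\right) \left(6 - 2\right)\right) + 4\right) = - 66 \left(\left(- \frac{2}{3} - \left(- \frac{2}{21}\right) \left(-2\right) 4\right) + 4\right) = - 66 \left(\left(- \frac{2}{3} - \frac{16}{21}\right) + 4\right) = - 66 \left(- \frac{10}{7} + 4\right) = \left(-66\right) \frac{18}{7} = - \frac{1188}{7}$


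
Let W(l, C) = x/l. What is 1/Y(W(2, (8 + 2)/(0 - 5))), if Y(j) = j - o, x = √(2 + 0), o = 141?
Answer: -282/39761 - √2/39761 ≈ -0.0071279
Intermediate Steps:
x = √2 ≈ 1.4142
W(l, C) = √2/l
Y(j) = -141 + j (Y(j) = j - 1*141 = j - 141 = -141 + j)
1/Y(W(2, (8 + 2)/(0 - 5))) = 1/(-141 + √2/2)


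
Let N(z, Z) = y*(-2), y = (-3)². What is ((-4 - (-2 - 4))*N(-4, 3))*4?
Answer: -144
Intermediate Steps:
y = 9
N(z, Z) = -18 (N(z, Z) = 9*(-2) = -18)
((-4 - (-2 - 4))*N(-4, 3))*4 = ((-4 - (-2 - 4))*(-18))*4 = ((-4 - 1*(-6))*(-18))*4 = ((-4 + 6)*(-18))*4 = (2*(-18))*4 = -36*4 = -144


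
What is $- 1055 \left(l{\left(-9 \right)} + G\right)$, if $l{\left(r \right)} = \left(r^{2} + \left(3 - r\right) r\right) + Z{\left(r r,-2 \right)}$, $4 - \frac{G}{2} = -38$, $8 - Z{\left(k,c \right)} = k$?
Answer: $16880$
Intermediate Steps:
$Z{\left(k,c \right)} = 8 - k$
$G = 84$ ($G = 8 - -76 = 8 + 76 = 84$)
$l{\left(r \right)} = 8 + r \left(3 - r\right)$ ($l{\left(r \right)} = \left(r^{2} + \left(3 - r\right) r\right) - \left(-8 + r r\right) = \left(r^{2} + r \left(3 - r\right)\right) - \left(-8 + r^{2}\right) = 8 + r \left(3 - r\right)$)
$- 1055 \left(l{\left(-9 \right)} + G\right) = - 1055 \left(\left(8 - \left(-9\right)^{2} + 3 \left(-9\right)\right) + 84\right) = - 1055 \left(\left(8 - 81 - 27\right) + 84\right) = - 1055 \left(-100 + 84\right) = \left(-1055\right) \left(-16\right) = 16880$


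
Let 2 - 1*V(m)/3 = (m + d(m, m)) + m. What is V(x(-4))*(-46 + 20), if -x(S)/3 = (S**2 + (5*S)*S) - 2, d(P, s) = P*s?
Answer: 6158724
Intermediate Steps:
x(S) = 6 - 18*S**2 (x(S) = -3*((S**2 + (5*S)*S) - 2) = -3*((S**2 + 5*S**2) - 2) = -3*(6*S**2 - 2) = -3*(-2 + 6*S**2) = 6 - 18*S**2)
V(m) = 6 - 6*m - 3*m**2 (V(m) = 6 - 3*((m + m*m) + m) = 6 - 3*((m + m**2) + m) = 6 - 3*(m**2 + 2*m) = 6 + (-6*m - 3*m**2) = 6 - 6*m - 3*m**2)
V(x(-4))*(-46 + 20) = (6 - 6*(6 - 18*(-4)**2) - 3*(6 - 18*(-4)**2)**2)*(-46 + 20) = (6 - 6*(6 - 18*16) - 3*(6 - 18*16)**2)*(-26) = (6 - 6*(6 - 288) - 3*(6 - 288)**2)*(-26) = (6 - 6*(-282) - 3*(-282)**2)*(-26) = (6 + 1692 - 3*79524)*(-26) = (6 + 1692 - 238572)*(-26) = -236874*(-26) = 6158724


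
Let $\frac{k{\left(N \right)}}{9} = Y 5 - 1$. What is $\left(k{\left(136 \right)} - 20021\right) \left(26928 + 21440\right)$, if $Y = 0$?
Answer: $-968811040$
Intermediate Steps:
$k{\left(N \right)} = -9$ ($k{\left(N \right)} = 9 \left(0 \cdot 5 - 1\right) = 9 \left(0 - 1\right) = 9 \left(-1\right) = -9$)
$\left(k{\left(136 \right)} - 20021\right) \left(26928 + 21440\right) = \left(-9 - 20021\right) \left(26928 + 21440\right) = \left(-20030\right) 48368 = -968811040$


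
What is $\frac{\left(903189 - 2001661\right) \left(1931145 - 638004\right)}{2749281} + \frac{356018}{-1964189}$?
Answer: $- \frac{930030186654258462}{1800035832703} \approx -5.1667 \cdot 10^{5}$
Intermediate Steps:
$\frac{\left(903189 - 2001661\right) \left(1931145 - 638004\right)}{2749281} + \frac{356018}{-1964189} = \left(-1098472\right) 1293141 \cdot \frac{1}{2749281} + 356018 \left(- \frac{1}{1964189}\right) = \left(-1420479180552\right) \frac{1}{2749281} - \frac{356018}{1964189} = - \frac{473493060184}{916427} - \frac{356018}{1964189} = - \frac{930030186654258462}{1800035832703}$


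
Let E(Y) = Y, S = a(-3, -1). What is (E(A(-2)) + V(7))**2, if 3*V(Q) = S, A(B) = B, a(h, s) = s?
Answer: 49/9 ≈ 5.4444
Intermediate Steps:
S = -1
V(Q) = -1/3 (V(Q) = (1/3)*(-1) = -1/3)
(E(A(-2)) + V(7))**2 = (-2 - 1/3)**2 = (-7/3)**2 = 49/9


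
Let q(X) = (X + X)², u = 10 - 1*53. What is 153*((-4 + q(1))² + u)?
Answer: -6579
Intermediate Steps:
u = -43 (u = 10 - 53 = -43)
q(X) = 4*X² (q(X) = (2*X)² = 4*X²)
153*((-4 + q(1))² + u) = 153*((-4 + 4*1²)² - 43) = 153*((-4 + 4*1)² - 43) = 153*((-4 + 4)² - 43) = 153*(0² - 43) = 153*(0 - 43) = 153*(-43) = -6579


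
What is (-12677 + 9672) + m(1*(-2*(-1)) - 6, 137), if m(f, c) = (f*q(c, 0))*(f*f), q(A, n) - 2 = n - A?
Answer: 5635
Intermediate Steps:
q(A, n) = 2 + n - A (q(A, n) = 2 + (n - A) = 2 + n - A)
m(f, c) = f³*(2 - c) (m(f, c) = (f*(2 + 0 - c))*(f*f) = (f*(2 - c))*f² = f³*(2 - c))
(-12677 + 9672) + m(1*(-2*(-1)) - 6, 137) = (-12677 + 9672) + (1*(-2*(-1)) - 6)³*(2 - 1*137) = -3005 + (1*2 - 6)³*(2 - 137) = -3005 + (2 - 6)³*(-135) = -3005 + (-4)³*(-135) = -3005 - 64*(-135) = -3005 + 8640 = 5635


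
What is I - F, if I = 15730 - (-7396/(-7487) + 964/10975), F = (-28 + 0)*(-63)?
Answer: 1147495387382/82169825 ≈ 13965.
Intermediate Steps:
F = 1764 (F = -28*(-63) = 1764)
I = 1292442958682/82169825 (I = 15730 - (-7396*(-1/7487) + 964*(1/10975)) = 15730 - (7396/7487 + 964/10975) = 15730 - 1*88388568/82169825 = 15730 - 88388568/82169825 = 1292442958682/82169825 ≈ 15729.)
I - F = 1292442958682/82169825 - 1*1764 = 1292442958682/82169825 - 1764 = 1147495387382/82169825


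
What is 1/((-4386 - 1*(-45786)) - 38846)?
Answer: 1/2554 ≈ 0.00039154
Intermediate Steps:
1/((-4386 - 1*(-45786)) - 38846) = 1/((-4386 + 45786) - 38846) = 1/(41400 - 38846) = 1/2554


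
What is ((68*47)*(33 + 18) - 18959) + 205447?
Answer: 349484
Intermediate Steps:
((68*47)*(33 + 18) - 18959) + 205447 = (3196*51 - 18959) + 205447 = (162996 - 18959) + 205447 = 144037 + 205447 = 349484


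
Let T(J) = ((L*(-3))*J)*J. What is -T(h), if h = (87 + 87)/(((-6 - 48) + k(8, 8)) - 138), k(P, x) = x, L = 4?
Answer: 22707/2116 ≈ 10.731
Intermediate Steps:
h = -87/92 (h = (87 + 87)/(((-6 - 48) + 8) - 138) = 174/((-54 + 8) - 138) = 174/(-46 - 138) = 174/(-184) = 174*(-1/184) = -87/92 ≈ -0.94565)
T(J) = -12*J² (T(J) = ((4*(-3))*J)*J = (-12*J)*J = -12*J²)
-T(h) = -(-12)*(-87/92)² = -(-12)*7569/8464 = -1*(-22707/2116) = 22707/2116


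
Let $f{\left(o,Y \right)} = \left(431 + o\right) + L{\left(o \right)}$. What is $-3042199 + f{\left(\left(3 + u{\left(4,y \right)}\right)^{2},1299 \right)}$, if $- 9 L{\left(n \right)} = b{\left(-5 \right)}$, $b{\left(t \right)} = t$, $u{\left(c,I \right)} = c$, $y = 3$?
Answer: $- \frac{27375466}{9} \approx -3.0417 \cdot 10^{6}$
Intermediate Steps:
$L{\left(n \right)} = \frac{5}{9}$ ($L{\left(n \right)} = \left(- \frac{1}{9}\right) \left(-5\right) = \frac{5}{9}$)
$f{\left(o,Y \right)} = \frac{3884}{9} + o$ ($f{\left(o,Y \right)} = \left(431 + o\right) + \frac{5}{9} = \frac{3884}{9} + o$)
$-3042199 + f{\left(\left(3 + u{\left(4,y \right)}\right)^{2},1299 \right)} = -3042199 + \left(\frac{3884}{9} + \left(3 + 4\right)^{2}\right) = -3042199 + \left(\frac{3884}{9} + 7^{2}\right) = -3042199 + \left(\frac{3884}{9} + 49\right) = -3042199 + \frac{4325}{9} = - \frac{27375466}{9}$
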